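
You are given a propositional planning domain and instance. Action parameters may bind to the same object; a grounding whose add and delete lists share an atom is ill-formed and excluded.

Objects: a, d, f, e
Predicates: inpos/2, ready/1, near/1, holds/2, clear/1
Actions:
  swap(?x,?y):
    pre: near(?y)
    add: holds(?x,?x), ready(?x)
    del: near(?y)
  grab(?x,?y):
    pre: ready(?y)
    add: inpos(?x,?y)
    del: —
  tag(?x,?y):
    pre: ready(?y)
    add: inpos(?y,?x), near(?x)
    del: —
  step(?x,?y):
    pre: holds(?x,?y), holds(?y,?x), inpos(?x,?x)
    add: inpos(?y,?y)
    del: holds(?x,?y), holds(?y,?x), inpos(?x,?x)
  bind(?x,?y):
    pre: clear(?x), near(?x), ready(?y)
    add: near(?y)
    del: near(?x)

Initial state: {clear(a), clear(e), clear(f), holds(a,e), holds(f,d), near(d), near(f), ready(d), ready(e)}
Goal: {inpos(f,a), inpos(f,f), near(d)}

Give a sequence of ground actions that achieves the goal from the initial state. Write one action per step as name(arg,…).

swap(f,f); grab(f,f); tag(a,f)

1. swap(f,f)  →  {clear(a), clear(e), clear(f), holds(a,e), holds(f,d), holds(f,f), near(d), ready(d), ready(e), ready(f)}
2. grab(f,f)  →  {clear(a), clear(e), clear(f), holds(a,e), holds(f,d), holds(f,f), inpos(f,f), near(d), ready(d), ready(e), ready(f)}
3. tag(a,f)  →  {clear(a), clear(e), clear(f), holds(a,e), holds(f,d), holds(f,f), inpos(f,a), inpos(f,f), near(a), near(d), ready(d), ready(e), ready(f)}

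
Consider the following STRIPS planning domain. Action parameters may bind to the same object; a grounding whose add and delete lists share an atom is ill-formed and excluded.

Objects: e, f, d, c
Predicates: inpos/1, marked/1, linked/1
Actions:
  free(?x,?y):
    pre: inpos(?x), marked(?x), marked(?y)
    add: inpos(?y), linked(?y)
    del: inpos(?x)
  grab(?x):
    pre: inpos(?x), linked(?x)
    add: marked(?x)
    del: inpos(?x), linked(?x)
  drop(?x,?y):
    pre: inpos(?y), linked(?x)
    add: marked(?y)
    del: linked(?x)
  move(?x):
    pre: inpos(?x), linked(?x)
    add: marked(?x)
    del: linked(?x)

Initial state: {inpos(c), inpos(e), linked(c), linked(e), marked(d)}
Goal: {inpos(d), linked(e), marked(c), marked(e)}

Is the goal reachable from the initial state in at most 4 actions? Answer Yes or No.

1. drop(c,e)  →  {inpos(c), inpos(e), linked(e), marked(d), marked(e)}
2. free(e,d)  →  {inpos(c), inpos(d), linked(d), linked(e), marked(d), marked(e)}
3. drop(d,c)  →  {inpos(c), inpos(d), linked(e), marked(c), marked(d), marked(e)}
optimal plan length = 3; 3 ≤ 4

Yes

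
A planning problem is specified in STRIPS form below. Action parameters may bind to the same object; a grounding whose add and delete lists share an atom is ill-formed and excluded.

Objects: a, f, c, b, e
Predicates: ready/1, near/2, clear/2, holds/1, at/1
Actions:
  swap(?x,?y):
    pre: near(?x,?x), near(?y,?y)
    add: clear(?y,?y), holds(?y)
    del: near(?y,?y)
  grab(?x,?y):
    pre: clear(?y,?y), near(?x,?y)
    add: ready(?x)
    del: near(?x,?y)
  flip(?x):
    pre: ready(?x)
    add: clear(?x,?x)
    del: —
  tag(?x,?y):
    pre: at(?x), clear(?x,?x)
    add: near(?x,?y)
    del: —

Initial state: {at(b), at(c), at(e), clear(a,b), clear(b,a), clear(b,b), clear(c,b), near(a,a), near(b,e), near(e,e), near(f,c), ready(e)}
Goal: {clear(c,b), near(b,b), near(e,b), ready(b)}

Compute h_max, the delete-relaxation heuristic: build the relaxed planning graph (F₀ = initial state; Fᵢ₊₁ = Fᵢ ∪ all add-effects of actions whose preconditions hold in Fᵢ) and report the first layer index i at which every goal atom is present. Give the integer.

F0 = init (12 atoms)
F1 = F0 ∪ {clear(a,a), clear(e,e), holds(a), holds(e), near(b,a), near(b,b), near(b,c), near(b,f)}  (20 atoms)
F2 = F1 ∪ {holds(b), near(e,a), near(e,b), near(e,c), near(e,f), ready(a), ready(b)}  (27 atoms)
goal ⊆ F2  ⇒  h_max = 2

2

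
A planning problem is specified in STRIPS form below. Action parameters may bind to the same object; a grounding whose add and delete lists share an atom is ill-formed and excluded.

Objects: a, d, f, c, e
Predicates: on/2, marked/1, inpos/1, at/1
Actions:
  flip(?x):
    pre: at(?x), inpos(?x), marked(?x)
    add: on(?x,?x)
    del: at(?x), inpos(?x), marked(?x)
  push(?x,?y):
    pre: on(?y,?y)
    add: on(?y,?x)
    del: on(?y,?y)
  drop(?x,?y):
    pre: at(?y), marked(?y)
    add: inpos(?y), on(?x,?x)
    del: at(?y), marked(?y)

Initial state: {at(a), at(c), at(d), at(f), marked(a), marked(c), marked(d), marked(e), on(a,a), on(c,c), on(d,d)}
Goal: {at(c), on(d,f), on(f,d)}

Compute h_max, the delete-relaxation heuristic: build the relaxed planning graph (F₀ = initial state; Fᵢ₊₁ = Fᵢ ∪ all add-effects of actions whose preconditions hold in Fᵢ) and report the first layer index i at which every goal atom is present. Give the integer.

F0 = init (11 atoms)
F1 = F0 ∪ {inpos(a), inpos(c), inpos(d), on(a,c), on(a,d), on(a,e), on(a,f), on(c,a), on(c,d), on(c,e), on(c,f), on(d,a), on(d,c), on(d,e), on(d,f), on(e,e), on(f,f)}  (28 atoms)
F2 = F1 ∪ {on(e,a), on(e,c), on(e,d), on(e,f), on(f,a), on(f,c), on(f,d), on(f,e)}  (36 atoms)
goal ⊆ F2  ⇒  h_max = 2

2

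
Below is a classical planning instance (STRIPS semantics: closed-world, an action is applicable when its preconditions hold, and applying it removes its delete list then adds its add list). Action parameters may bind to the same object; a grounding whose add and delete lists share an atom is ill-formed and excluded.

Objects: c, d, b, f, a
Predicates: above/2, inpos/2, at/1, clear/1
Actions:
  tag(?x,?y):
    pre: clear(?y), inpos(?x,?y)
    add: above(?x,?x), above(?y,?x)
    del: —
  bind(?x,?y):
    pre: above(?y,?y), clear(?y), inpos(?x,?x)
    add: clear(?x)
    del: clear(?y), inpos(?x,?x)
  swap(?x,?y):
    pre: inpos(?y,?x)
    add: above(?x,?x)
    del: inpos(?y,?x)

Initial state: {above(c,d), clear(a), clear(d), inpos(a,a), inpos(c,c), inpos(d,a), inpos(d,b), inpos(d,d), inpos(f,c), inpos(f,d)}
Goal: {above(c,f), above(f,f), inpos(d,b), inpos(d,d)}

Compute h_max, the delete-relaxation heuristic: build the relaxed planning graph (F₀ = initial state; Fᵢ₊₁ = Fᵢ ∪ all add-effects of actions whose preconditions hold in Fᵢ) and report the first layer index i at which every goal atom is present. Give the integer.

3

F0 = init (10 atoms)
F1 = F0 ∪ {above(a,a), above(a,d), above(b,b), above(c,c), above(d,d), above(d,f), above(f,f)}  (17 atoms)
F2 = F1 ∪ {clear(c)}  (18 atoms)
F3 = F2 ∪ {above(c,f)}  (19 atoms)
goal ⊆ F3  ⇒  h_max = 3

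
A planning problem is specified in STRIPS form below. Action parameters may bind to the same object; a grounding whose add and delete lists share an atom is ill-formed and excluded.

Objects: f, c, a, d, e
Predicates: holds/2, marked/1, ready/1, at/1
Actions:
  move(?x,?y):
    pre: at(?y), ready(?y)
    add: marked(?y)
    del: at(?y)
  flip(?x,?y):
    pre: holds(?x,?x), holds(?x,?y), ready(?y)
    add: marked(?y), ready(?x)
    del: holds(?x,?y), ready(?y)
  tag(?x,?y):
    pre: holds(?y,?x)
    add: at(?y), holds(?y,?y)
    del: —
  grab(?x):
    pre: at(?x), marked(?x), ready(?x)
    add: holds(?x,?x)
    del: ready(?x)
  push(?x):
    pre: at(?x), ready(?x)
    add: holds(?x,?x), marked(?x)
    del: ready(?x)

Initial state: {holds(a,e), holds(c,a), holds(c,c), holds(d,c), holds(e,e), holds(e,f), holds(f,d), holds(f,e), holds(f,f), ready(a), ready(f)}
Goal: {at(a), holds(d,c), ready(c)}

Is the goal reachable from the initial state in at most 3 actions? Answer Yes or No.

Yes

1. flip(c,a)  →  {holds(a,e), holds(c,c), holds(d,c), holds(e,e), holds(e,f), holds(f,d), holds(f,e), holds(f,f), marked(a), ready(c), ready(f)}
2. tag(e,a)  →  {at(a), holds(a,a), holds(a,e), holds(c,c), holds(d,c), holds(e,e), holds(e,f), holds(f,d), holds(f,e), holds(f,f), marked(a), ready(c), ready(f)}
optimal plan length = 2; 2 ≤ 3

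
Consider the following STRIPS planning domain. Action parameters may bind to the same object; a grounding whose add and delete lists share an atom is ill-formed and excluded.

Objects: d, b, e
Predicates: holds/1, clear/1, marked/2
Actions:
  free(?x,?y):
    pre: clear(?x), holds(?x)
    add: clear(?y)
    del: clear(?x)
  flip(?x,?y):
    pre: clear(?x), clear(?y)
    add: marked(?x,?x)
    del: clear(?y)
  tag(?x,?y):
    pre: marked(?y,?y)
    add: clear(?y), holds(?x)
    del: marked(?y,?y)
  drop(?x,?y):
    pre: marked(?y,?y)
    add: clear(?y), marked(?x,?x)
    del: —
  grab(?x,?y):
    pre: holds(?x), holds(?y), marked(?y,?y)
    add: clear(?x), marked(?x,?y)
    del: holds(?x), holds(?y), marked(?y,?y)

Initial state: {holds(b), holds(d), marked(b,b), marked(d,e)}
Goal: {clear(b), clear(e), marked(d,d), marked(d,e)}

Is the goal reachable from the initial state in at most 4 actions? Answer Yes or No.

1. drop(e,b)  →  {clear(b), holds(b), holds(d), marked(b,b), marked(d,e), marked(e,e)}
2. drop(d,e)  →  {clear(b), clear(e), holds(b), holds(d), marked(b,b), marked(d,d), marked(d,e), marked(e,e)}
optimal plan length = 2; 2 ≤ 4

Yes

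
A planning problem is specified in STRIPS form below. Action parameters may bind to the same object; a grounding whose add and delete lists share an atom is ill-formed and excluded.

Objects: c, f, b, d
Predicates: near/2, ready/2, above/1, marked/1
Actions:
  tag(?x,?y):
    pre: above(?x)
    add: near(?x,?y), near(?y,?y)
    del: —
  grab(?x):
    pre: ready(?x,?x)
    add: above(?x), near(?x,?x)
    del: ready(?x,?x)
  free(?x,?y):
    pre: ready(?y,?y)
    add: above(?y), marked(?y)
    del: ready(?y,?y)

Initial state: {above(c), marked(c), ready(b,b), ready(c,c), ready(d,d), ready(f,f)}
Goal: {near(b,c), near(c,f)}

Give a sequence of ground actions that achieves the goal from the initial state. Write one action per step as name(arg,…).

tag(c,f); grab(b); tag(b,c)

1. tag(c,f)  →  {above(c), marked(c), near(c,f), near(f,f), ready(b,b), ready(c,c), ready(d,d), ready(f,f)}
2. grab(b)  →  {above(b), above(c), marked(c), near(b,b), near(c,f), near(f,f), ready(c,c), ready(d,d), ready(f,f)}
3. tag(b,c)  →  {above(b), above(c), marked(c), near(b,b), near(b,c), near(c,c), near(c,f), near(f,f), ready(c,c), ready(d,d), ready(f,f)}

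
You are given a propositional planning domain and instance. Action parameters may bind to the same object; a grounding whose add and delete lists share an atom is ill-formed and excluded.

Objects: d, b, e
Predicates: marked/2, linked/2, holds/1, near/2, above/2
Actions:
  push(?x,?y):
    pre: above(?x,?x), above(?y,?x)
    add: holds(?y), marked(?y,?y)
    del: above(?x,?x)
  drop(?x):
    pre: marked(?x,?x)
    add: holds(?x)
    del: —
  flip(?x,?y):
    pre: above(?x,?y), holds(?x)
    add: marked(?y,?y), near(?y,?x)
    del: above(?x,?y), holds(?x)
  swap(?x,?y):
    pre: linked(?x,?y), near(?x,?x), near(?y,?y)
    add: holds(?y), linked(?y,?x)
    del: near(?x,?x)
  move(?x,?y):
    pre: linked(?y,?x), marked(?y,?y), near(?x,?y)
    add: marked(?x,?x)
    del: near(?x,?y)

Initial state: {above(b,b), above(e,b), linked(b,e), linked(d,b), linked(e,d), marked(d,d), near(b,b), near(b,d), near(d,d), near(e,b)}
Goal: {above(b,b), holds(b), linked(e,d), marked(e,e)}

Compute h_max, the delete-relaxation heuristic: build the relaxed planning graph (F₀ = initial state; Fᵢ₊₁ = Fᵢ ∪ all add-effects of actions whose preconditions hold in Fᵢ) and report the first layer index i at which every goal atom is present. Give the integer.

F0 = init (10 atoms)
F1 = F0 ∪ {holds(b), holds(d), holds(e), linked(b,d), marked(b,b), marked(e,e)}  (16 atoms)
goal ⊆ F1  ⇒  h_max = 1

1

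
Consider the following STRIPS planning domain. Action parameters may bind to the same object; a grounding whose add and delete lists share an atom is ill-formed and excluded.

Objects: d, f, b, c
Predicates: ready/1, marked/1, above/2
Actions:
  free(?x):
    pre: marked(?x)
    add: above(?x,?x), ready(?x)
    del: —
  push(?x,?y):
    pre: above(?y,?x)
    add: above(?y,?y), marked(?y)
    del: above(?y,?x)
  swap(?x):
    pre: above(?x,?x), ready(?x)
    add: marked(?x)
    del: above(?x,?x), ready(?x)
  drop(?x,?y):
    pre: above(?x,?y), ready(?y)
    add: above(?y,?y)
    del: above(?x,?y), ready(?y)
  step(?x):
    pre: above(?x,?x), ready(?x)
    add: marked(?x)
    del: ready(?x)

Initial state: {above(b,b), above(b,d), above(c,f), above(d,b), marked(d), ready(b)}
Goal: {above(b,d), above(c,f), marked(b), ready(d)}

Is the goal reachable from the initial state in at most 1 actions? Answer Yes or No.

1. free(d)  →  {above(b,b), above(b,d), above(c,f), above(d,b), above(d,d), marked(d), ready(b), ready(d)}
2. swap(b)  →  {above(b,d), above(c,f), above(d,b), above(d,d), marked(b), marked(d), ready(d)}
optimal plan length = 2; 2 > 1

No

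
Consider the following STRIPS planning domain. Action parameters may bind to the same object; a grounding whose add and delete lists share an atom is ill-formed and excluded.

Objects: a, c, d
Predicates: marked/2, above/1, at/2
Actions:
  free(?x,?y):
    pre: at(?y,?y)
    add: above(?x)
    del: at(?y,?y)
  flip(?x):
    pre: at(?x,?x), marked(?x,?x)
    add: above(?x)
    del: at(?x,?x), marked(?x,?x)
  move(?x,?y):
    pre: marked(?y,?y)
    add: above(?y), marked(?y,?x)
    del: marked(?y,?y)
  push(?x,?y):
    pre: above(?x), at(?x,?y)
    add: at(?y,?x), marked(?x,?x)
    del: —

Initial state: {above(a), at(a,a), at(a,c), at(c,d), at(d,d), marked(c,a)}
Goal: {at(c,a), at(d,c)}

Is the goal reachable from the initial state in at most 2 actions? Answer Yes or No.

No

1. free(c,a)  →  {above(a), above(c), at(a,c), at(c,d), at(d,d), marked(c,a)}
2. push(a,c)  →  {above(a), above(c), at(a,c), at(c,a), at(c,d), at(d,d), marked(a,a), marked(c,a)}
3. push(c,d)  →  {above(a), above(c), at(a,c), at(c,a), at(c,d), at(d,c), at(d,d), marked(a,a), marked(c,a), marked(c,c)}
optimal plan length = 3; 3 > 2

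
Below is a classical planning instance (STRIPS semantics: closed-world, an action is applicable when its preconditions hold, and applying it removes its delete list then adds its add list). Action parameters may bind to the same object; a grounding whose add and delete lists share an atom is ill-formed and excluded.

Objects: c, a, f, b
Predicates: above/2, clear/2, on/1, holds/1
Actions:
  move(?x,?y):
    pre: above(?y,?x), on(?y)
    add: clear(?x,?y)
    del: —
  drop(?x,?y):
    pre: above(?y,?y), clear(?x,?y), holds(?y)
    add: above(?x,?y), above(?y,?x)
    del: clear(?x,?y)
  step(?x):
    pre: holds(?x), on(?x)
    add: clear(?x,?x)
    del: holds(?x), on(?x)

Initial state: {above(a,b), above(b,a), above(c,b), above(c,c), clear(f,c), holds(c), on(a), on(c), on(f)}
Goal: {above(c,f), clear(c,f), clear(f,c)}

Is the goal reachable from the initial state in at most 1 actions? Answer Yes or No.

No

1. drop(f,c)  →  {above(a,b), above(b,a), above(c,b), above(c,c), above(c,f), above(f,c), holds(c), on(a), on(c), on(f)}
2. move(c,f)  →  {above(a,b), above(b,a), above(c,b), above(c,c), above(c,f), above(f,c), clear(c,f), holds(c), on(a), on(c), on(f)}
3. move(f,c)  →  {above(a,b), above(b,a), above(c,b), above(c,c), above(c,f), above(f,c), clear(c,f), clear(f,c), holds(c), on(a), on(c), on(f)}
optimal plan length = 3; 3 > 1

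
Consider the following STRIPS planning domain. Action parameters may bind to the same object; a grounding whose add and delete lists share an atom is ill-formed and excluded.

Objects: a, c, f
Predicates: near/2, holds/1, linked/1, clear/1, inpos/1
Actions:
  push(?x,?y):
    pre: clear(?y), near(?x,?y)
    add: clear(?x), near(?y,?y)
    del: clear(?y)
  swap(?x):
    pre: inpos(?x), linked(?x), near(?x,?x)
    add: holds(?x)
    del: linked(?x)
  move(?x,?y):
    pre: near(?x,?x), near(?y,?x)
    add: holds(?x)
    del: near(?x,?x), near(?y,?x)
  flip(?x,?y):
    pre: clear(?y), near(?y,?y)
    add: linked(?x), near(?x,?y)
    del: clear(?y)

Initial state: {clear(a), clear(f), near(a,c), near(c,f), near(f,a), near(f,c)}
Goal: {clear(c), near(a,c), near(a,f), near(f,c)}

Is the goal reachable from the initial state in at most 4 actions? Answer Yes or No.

Yes

1. push(c,f)  →  {clear(a), clear(c), near(a,c), near(c,f), near(f,a), near(f,c), near(f,f)}
2. push(f,a)  →  {clear(c), clear(f), near(a,a), near(a,c), near(c,f), near(f,a), near(f,c), near(f,f)}
3. flip(a,f)  →  {clear(c), linked(a), near(a,a), near(a,c), near(a,f), near(c,f), near(f,a), near(f,c), near(f,f)}
optimal plan length = 3; 3 ≤ 4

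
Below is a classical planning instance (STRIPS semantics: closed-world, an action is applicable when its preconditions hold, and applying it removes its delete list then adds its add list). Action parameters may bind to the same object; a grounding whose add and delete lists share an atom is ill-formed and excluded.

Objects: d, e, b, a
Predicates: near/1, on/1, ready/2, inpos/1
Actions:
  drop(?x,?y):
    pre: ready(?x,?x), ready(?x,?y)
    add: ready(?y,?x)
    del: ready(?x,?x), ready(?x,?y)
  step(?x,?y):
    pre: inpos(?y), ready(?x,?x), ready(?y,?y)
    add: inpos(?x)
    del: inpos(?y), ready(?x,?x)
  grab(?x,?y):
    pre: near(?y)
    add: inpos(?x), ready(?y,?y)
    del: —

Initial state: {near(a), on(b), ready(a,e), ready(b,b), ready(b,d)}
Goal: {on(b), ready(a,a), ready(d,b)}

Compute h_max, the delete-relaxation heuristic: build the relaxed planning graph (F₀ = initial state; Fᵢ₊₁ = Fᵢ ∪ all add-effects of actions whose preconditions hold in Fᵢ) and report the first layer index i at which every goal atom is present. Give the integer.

F0 = init (5 atoms)
F1 = F0 ∪ {inpos(a), inpos(b), inpos(d), inpos(e), ready(a,a), ready(d,b)}  (11 atoms)
goal ⊆ F1  ⇒  h_max = 1

1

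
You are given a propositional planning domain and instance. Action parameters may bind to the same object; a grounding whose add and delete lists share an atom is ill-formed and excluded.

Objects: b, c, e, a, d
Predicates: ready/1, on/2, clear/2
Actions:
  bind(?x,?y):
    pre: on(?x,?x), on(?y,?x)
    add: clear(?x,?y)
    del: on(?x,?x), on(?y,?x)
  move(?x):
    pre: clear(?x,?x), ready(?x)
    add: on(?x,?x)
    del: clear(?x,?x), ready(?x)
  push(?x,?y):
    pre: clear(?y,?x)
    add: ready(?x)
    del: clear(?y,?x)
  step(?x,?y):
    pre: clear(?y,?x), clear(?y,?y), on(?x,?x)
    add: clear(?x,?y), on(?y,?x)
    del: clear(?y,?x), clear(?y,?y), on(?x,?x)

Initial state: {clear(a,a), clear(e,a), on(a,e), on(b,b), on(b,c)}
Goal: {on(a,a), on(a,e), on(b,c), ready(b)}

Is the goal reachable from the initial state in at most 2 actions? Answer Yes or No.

1. bind(b,b)  →  {clear(a,a), clear(b,b), clear(e,a), on(a,e), on(b,c)}
2. push(b,b)  →  {clear(a,a), clear(e,a), on(a,e), on(b,c), ready(b)}
3. push(a,e)  →  {clear(a,a), on(a,e), on(b,c), ready(a), ready(b)}
4. move(a)  →  {on(a,a), on(a,e), on(b,c), ready(b)}
optimal plan length = 4; 4 > 2

No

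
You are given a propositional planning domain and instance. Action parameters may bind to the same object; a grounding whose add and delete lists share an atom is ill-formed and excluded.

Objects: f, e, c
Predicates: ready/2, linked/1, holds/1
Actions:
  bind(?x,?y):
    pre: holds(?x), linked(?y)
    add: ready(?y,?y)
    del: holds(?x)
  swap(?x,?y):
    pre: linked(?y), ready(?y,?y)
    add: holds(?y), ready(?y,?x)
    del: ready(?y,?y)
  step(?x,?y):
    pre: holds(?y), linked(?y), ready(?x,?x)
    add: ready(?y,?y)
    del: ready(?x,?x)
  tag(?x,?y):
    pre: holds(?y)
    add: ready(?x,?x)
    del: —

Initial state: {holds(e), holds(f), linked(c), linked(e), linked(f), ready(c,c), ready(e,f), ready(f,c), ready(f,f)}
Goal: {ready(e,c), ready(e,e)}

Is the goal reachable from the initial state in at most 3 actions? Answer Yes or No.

Yes

1. bind(f,e)  →  {holds(e), linked(c), linked(e), linked(f), ready(c,c), ready(e,e), ready(e,f), ready(f,c), ready(f,f)}
2. swap(c,e)  →  {holds(e), linked(c), linked(e), linked(f), ready(c,c), ready(e,c), ready(e,f), ready(f,c), ready(f,f)}
3. bind(e,e)  →  {linked(c), linked(e), linked(f), ready(c,c), ready(e,c), ready(e,e), ready(e,f), ready(f,c), ready(f,f)}
optimal plan length = 3; 3 ≤ 3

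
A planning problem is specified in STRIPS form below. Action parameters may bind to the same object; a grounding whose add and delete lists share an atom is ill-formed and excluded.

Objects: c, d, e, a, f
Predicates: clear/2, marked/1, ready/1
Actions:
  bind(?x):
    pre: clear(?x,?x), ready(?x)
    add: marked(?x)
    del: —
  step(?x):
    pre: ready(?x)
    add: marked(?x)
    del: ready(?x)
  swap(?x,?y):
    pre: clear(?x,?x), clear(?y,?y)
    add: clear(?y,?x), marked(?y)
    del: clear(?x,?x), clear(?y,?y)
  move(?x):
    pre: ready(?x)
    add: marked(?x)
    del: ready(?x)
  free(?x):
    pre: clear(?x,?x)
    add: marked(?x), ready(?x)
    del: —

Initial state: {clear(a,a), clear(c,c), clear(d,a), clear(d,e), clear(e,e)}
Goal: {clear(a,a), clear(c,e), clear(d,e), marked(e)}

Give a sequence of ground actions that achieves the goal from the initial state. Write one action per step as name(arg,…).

1. free(e)  →  {clear(a,a), clear(c,c), clear(d,a), clear(d,e), clear(e,e), marked(e), ready(e)}
2. swap(e,c)  →  {clear(a,a), clear(c,e), clear(d,a), clear(d,e), marked(c), marked(e), ready(e)}

free(e); swap(e,c)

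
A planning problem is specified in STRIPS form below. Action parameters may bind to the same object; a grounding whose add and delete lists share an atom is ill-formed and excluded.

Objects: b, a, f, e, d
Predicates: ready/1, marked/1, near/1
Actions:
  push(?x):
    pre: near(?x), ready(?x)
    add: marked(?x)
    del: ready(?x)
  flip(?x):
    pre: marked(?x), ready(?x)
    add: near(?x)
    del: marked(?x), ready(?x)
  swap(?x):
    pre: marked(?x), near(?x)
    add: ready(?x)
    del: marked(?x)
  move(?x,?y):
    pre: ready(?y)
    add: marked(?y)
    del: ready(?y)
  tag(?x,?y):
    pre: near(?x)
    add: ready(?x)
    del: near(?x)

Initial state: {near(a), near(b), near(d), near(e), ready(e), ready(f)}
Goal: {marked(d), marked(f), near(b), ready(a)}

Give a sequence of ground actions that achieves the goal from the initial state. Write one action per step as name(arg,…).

move(b,f); tag(a,b); tag(d,b); move(b,d)

1. move(b,f)  →  {marked(f), near(a), near(b), near(d), near(e), ready(e)}
2. tag(a,b)  →  {marked(f), near(b), near(d), near(e), ready(a), ready(e)}
3. tag(d,b)  →  {marked(f), near(b), near(e), ready(a), ready(d), ready(e)}
4. move(b,d)  →  {marked(d), marked(f), near(b), near(e), ready(a), ready(e)}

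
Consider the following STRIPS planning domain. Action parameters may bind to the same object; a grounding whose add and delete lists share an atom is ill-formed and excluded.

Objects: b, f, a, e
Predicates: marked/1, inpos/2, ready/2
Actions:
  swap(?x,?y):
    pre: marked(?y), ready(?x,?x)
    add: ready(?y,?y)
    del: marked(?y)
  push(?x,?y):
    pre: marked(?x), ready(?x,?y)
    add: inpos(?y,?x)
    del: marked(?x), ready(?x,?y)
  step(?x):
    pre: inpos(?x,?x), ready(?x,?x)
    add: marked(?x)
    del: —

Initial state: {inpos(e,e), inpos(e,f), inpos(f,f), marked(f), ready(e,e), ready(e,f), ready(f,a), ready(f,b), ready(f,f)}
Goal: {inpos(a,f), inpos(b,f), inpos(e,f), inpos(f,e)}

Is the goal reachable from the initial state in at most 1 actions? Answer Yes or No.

No

1. push(f,b)  →  {inpos(b,f), inpos(e,e), inpos(e,f), inpos(f,f), ready(e,e), ready(e,f), ready(f,a), ready(f,f)}
2. step(f)  →  {inpos(b,f), inpos(e,e), inpos(e,f), inpos(f,f), marked(f), ready(e,e), ready(e,f), ready(f,a), ready(f,f)}
3. push(f,a)  →  {inpos(a,f), inpos(b,f), inpos(e,e), inpos(e,f), inpos(f,f), ready(e,e), ready(e,f), ready(f,f)}
4. step(e)  →  {inpos(a,f), inpos(b,f), inpos(e,e), inpos(e,f), inpos(f,f), marked(e), ready(e,e), ready(e,f), ready(f,f)}
5. push(e,f)  →  {inpos(a,f), inpos(b,f), inpos(e,e), inpos(e,f), inpos(f,e), inpos(f,f), ready(e,e), ready(f,f)}
optimal plan length = 5; 5 > 1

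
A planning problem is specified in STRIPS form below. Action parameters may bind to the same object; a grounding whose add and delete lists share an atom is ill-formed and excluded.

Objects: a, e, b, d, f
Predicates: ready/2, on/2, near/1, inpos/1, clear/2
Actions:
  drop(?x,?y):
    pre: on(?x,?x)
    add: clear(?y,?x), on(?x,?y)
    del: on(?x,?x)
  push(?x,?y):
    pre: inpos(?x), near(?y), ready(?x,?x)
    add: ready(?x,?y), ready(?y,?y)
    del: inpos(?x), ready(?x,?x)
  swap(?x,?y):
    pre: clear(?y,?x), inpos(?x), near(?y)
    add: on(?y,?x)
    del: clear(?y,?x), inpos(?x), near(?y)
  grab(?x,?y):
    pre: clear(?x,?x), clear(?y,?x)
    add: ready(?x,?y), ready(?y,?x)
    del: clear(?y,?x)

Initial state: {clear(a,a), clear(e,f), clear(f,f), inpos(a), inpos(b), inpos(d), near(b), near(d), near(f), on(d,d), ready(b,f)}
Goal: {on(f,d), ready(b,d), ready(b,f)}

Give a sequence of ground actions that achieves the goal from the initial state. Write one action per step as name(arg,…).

1. drop(d,f)  →  {clear(a,a), clear(e,f), clear(f,d), clear(f,f), inpos(a), inpos(b), inpos(d), near(b), near(d), near(f), on(d,f), ready(b,f)}
2. swap(d,f)  →  {clear(a,a), clear(e,f), clear(f,f), inpos(a), inpos(b), near(b), near(d), on(d,f), on(f,d), ready(b,f)}
3. grab(a,a)  →  {clear(e,f), clear(f,f), inpos(a), inpos(b), near(b), near(d), on(d,f), on(f,d), ready(a,a), ready(b,f)}
4. push(a,b)  →  {clear(e,f), clear(f,f), inpos(b), near(b), near(d), on(d,f), on(f,d), ready(a,b), ready(b,b), ready(b,f)}
5. push(b,d)  →  {clear(e,f), clear(f,f), near(b), near(d), on(d,f), on(f,d), ready(a,b), ready(b,d), ready(b,f), ready(d,d)}

drop(d,f); swap(d,f); grab(a,a); push(a,b); push(b,d)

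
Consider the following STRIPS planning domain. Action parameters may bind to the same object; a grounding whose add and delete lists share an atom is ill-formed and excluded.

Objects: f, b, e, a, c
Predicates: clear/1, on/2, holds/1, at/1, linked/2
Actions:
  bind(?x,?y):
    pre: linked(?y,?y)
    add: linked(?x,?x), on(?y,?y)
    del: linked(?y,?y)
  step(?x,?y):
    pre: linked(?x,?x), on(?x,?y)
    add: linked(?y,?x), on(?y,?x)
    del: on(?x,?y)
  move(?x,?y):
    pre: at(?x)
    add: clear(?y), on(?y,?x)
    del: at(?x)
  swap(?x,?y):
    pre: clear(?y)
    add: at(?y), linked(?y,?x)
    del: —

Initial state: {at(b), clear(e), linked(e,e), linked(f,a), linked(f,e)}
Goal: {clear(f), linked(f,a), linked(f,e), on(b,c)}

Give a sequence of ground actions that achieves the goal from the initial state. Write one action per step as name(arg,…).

move(b,c); swap(c,c); step(c,b); move(c,f)

1. move(b,c)  →  {clear(c), clear(e), linked(e,e), linked(f,a), linked(f,e), on(c,b)}
2. swap(c,c)  →  {at(c), clear(c), clear(e), linked(c,c), linked(e,e), linked(f,a), linked(f,e), on(c,b)}
3. step(c,b)  →  {at(c), clear(c), clear(e), linked(b,c), linked(c,c), linked(e,e), linked(f,a), linked(f,e), on(b,c)}
4. move(c,f)  →  {clear(c), clear(e), clear(f), linked(b,c), linked(c,c), linked(e,e), linked(f,a), linked(f,e), on(b,c), on(f,c)}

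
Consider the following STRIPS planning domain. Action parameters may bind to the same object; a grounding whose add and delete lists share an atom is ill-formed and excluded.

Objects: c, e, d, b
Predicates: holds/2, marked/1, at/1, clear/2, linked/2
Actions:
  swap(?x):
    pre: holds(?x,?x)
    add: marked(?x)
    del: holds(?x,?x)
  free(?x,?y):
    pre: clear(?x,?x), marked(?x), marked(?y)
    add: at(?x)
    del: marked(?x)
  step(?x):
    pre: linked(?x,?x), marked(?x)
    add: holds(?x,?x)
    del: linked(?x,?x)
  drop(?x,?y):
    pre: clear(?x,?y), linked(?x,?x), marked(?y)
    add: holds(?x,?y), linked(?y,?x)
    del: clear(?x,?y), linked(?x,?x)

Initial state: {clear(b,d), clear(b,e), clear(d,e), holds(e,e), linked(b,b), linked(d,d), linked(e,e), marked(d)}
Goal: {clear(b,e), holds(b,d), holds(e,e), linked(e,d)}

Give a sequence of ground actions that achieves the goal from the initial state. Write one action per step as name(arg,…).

1. swap(e)  →  {clear(b,d), clear(b,e), clear(d,e), linked(b,b), linked(d,d), linked(e,e), marked(d), marked(e)}
2. step(e)  →  {clear(b,d), clear(b,e), clear(d,e), holds(e,e), linked(b,b), linked(d,d), marked(d), marked(e)}
3. drop(d,e)  →  {clear(b,d), clear(b,e), holds(d,e), holds(e,e), linked(b,b), linked(e,d), marked(d), marked(e)}
4. drop(b,d)  →  {clear(b,e), holds(b,d), holds(d,e), holds(e,e), linked(d,b), linked(e,d), marked(d), marked(e)}

swap(e); step(e); drop(d,e); drop(b,d)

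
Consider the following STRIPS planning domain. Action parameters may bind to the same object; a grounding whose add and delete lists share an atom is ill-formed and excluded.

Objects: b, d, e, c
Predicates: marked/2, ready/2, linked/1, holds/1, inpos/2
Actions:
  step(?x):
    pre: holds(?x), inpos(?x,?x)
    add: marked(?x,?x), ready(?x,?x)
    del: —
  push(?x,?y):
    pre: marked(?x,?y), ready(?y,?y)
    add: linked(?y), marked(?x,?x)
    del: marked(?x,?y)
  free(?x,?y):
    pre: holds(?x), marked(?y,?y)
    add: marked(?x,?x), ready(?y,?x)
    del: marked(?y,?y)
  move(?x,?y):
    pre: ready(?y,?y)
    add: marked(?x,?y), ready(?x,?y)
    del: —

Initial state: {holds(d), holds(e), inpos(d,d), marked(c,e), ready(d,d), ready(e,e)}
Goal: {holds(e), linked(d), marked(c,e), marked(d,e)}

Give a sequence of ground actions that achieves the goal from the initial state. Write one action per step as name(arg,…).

1. move(b,d)  →  {holds(d), holds(e), inpos(d,d), marked(b,d), marked(c,e), ready(b,d), ready(d,d), ready(e,e)}
2. push(b,d)  →  {holds(d), holds(e), inpos(d,d), linked(d), marked(b,b), marked(c,e), ready(b,d), ready(d,d), ready(e,e)}
3. move(d,e)  →  {holds(d), holds(e), inpos(d,d), linked(d), marked(b,b), marked(c,e), marked(d,e), ready(b,d), ready(d,d), ready(d,e), ready(e,e)}

move(b,d); push(b,d); move(d,e)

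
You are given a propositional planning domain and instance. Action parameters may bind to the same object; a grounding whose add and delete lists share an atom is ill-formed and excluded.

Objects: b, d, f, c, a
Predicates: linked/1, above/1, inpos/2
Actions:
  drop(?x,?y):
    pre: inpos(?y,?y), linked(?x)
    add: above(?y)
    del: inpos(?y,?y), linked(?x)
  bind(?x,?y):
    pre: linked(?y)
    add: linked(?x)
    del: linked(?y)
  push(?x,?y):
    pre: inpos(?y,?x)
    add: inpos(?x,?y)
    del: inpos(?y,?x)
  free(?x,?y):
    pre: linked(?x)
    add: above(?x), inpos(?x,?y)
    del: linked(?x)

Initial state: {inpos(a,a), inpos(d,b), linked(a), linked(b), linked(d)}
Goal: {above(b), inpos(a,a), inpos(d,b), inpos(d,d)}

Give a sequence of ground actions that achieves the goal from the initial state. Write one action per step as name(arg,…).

free(b,b); free(d,d)

1. free(b,b)  →  {above(b), inpos(a,a), inpos(b,b), inpos(d,b), linked(a), linked(d)}
2. free(d,d)  →  {above(b), above(d), inpos(a,a), inpos(b,b), inpos(d,b), inpos(d,d), linked(a)}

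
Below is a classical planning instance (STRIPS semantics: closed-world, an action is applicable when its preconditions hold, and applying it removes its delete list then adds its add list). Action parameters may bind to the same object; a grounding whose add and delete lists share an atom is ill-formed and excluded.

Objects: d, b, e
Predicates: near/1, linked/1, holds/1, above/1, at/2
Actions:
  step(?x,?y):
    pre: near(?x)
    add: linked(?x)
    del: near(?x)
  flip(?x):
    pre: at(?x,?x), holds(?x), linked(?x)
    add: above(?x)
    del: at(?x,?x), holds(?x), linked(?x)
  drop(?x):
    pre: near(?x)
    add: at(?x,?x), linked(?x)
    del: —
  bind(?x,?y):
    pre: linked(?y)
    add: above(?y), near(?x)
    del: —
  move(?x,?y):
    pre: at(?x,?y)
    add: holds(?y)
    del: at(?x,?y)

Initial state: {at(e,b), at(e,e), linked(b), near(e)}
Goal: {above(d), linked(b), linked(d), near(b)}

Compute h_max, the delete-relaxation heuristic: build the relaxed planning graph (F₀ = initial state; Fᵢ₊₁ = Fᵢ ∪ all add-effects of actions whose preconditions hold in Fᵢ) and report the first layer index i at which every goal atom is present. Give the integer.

F0 = init (4 atoms)
F1 = F0 ∪ {above(b), holds(b), holds(e), linked(e), near(b), near(d)}  (10 atoms)
F2 = F1 ∪ {above(e), at(b,b), at(d,d), linked(d)}  (14 atoms)
F3 = F2 ∪ {above(d), holds(d)}  (16 atoms)
goal ⊆ F3  ⇒  h_max = 3

3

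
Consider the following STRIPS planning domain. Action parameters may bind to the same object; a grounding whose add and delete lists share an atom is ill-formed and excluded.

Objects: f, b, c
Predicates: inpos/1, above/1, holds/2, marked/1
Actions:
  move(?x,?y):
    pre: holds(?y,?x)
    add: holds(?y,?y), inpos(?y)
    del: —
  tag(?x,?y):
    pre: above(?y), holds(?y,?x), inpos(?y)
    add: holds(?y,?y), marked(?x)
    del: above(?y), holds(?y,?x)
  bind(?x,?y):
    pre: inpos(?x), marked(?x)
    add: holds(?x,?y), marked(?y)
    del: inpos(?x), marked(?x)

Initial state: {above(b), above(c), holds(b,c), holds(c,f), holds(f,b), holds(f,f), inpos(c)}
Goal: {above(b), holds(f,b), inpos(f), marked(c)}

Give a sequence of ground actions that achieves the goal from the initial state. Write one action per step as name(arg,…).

1. move(f,f)  →  {above(b), above(c), holds(b,c), holds(c,f), holds(f,b), holds(f,f), inpos(c), inpos(f)}
2. tag(f,c)  →  {above(b), holds(b,c), holds(c,c), holds(f,b), holds(f,f), inpos(c), inpos(f), marked(f)}
3. bind(f,c)  →  {above(b), holds(b,c), holds(c,c), holds(f,b), holds(f,c), holds(f,f), inpos(c), marked(c)}
4. move(f,f)  →  {above(b), holds(b,c), holds(c,c), holds(f,b), holds(f,c), holds(f,f), inpos(c), inpos(f), marked(c)}

move(f,f); tag(f,c); bind(f,c); move(f,f)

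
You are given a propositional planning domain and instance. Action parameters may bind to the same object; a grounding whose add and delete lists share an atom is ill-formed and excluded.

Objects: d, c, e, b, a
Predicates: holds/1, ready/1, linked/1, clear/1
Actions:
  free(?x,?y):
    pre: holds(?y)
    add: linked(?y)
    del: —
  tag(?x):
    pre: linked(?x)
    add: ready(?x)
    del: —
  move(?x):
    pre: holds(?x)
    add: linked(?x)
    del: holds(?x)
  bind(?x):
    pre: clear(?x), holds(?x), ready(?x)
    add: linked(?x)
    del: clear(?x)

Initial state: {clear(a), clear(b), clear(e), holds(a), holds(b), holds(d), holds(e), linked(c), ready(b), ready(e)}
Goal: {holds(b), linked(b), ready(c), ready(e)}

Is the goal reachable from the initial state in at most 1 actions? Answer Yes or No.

1. free(d,b)  →  {clear(a), clear(b), clear(e), holds(a), holds(b), holds(d), holds(e), linked(b), linked(c), ready(b), ready(e)}
2. tag(c)  →  {clear(a), clear(b), clear(e), holds(a), holds(b), holds(d), holds(e), linked(b), linked(c), ready(b), ready(c), ready(e)}
optimal plan length = 2; 2 > 1

No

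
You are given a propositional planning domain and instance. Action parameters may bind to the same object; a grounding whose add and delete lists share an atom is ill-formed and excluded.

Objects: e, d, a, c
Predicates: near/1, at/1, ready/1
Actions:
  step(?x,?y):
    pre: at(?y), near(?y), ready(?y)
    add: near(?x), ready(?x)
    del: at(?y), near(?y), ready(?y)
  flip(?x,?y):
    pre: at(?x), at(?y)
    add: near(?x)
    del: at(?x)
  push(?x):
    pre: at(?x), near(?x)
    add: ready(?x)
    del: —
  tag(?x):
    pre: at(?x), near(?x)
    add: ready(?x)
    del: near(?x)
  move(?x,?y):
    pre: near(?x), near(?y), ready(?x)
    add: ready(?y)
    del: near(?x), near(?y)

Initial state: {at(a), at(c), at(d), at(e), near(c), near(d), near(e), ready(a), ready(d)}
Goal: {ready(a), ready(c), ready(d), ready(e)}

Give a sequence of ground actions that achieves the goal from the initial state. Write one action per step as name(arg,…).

push(e); push(c)

1. push(e)  →  {at(a), at(c), at(d), at(e), near(c), near(d), near(e), ready(a), ready(d), ready(e)}
2. push(c)  →  {at(a), at(c), at(d), at(e), near(c), near(d), near(e), ready(a), ready(c), ready(d), ready(e)}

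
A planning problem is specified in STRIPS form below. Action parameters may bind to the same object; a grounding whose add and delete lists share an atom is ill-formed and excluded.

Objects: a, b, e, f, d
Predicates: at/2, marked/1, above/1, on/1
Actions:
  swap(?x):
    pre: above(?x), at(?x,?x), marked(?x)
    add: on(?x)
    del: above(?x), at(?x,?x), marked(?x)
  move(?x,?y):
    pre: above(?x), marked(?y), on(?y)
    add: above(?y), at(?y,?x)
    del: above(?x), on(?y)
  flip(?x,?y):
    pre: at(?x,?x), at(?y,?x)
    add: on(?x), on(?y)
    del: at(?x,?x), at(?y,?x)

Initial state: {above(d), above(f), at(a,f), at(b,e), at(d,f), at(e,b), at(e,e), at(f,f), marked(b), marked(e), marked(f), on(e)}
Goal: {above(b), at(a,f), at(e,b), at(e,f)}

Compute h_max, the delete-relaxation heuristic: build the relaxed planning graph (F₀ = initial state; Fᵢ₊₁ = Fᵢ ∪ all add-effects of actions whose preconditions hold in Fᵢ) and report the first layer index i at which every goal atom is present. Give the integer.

2

F0 = init (12 atoms)
F1 = F0 ∪ {above(e), at(e,d), at(e,f), on(a), on(b), on(d), on(f)}  (19 atoms)
F2 = F1 ∪ {above(b), at(b,d), at(b,f), at(f,d), at(f,e)}  (24 atoms)
goal ⊆ F2  ⇒  h_max = 2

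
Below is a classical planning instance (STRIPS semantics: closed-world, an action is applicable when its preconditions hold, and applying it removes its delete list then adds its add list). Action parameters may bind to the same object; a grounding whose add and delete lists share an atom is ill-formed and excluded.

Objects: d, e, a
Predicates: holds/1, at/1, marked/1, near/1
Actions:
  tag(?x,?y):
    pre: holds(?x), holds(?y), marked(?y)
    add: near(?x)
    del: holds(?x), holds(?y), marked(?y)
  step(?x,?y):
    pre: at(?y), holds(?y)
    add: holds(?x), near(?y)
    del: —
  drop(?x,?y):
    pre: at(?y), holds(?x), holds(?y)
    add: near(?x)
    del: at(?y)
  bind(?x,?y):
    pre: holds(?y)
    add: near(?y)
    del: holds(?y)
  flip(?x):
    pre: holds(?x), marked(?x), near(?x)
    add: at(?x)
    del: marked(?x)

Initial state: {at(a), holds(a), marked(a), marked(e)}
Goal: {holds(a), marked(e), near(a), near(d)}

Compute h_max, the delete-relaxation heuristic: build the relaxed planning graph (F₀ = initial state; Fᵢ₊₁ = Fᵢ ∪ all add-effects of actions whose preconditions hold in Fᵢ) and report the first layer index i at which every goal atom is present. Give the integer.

2

F0 = init (4 atoms)
F1 = F0 ∪ {holds(d), holds(e), near(a)}  (7 atoms)
F2 = F1 ∪ {near(d), near(e)}  (9 atoms)
goal ⊆ F2  ⇒  h_max = 2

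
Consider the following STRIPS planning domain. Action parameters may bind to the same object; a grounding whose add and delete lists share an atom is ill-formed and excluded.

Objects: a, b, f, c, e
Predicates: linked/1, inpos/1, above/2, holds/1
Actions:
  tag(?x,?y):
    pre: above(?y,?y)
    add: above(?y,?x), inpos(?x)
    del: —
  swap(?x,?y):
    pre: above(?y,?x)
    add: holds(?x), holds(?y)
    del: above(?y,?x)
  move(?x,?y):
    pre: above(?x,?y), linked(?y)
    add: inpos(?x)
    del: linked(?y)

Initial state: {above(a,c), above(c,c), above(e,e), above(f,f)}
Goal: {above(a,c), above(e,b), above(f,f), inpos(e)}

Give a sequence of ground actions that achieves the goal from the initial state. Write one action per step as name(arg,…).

1. tag(b,e)  →  {above(a,c), above(c,c), above(e,b), above(e,e), above(f,f), inpos(b)}
2. tag(e,f)  →  {above(a,c), above(c,c), above(e,b), above(e,e), above(f,e), above(f,f), inpos(b), inpos(e)}

tag(b,e); tag(e,f)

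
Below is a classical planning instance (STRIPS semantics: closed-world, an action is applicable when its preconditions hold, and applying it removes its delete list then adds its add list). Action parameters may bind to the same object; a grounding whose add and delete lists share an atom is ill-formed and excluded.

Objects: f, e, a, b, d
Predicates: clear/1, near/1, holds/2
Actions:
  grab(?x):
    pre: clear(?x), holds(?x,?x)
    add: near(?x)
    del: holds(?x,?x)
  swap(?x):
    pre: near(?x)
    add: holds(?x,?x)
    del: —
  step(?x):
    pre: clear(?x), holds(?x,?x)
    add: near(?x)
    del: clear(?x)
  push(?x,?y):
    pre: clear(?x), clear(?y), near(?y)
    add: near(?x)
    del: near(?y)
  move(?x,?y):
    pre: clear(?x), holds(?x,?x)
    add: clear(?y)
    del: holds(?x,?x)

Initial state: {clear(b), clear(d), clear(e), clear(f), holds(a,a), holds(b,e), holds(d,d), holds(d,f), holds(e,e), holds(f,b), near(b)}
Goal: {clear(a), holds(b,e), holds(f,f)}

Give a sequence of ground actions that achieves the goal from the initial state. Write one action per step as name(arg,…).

1. push(f,b)  →  {clear(b), clear(d), clear(e), clear(f), holds(a,a), holds(b,e), holds(d,d), holds(d,f), holds(e,e), holds(f,b), near(f)}
2. swap(f)  →  {clear(b), clear(d), clear(e), clear(f), holds(a,a), holds(b,e), holds(d,d), holds(d,f), holds(e,e), holds(f,b), holds(f,f), near(f)}
3. move(e,a)  →  {clear(a), clear(b), clear(d), clear(e), clear(f), holds(a,a), holds(b,e), holds(d,d), holds(d,f), holds(f,b), holds(f,f), near(f)}

push(f,b); swap(f); move(e,a)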